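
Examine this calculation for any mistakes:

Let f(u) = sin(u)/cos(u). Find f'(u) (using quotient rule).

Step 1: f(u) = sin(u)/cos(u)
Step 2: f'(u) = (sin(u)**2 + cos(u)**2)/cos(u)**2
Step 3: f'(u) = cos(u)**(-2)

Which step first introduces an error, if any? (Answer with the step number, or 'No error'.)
No error

All steps in this derivation are correct.
The final answer f'(u) = cos(u)**(-2) is valid.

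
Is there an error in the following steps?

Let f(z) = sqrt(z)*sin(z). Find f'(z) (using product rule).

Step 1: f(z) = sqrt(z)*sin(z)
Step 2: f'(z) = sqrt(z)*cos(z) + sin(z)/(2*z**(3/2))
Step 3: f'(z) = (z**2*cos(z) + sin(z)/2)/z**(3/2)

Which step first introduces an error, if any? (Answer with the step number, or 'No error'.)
Step 2

Step 2 is incorrect due to a wrong exponent.
The step shows: sqrt(z)*cos(z) + sin(z)/(2*z**(3/2))
The correct value should be: sqrt(z)*cos(z) + sin(z)/(2*sqrt(z))

Explanation: The exponent -1/2 on z was incorrectly written as -3/2: the term sin(z)/(2*sqrt(z)) was incorrectly written as sin(z)/(2*z**(3/2))
The later steps are derived from this incorrect expression, so the error originates in Step 2.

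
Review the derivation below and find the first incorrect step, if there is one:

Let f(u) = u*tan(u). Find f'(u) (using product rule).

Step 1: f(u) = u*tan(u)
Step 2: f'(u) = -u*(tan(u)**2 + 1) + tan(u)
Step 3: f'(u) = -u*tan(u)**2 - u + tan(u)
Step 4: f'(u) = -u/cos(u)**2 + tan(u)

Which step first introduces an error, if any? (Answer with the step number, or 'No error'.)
Step 2

Step 2 is incorrect due to a sign flip.
The step shows: -u*(tan(u)**2 + 1) + tan(u)
The correct value should be: u*(tan(u)**2 + 1) + tan(u)

Explanation: The sign of one term was flipped: the term u*(tan(u)**2 + 1) was incorrectly written as -u*(tan(u)**2 + 1)
The later steps are derived from this incorrect expression, so the error originates in Step 2.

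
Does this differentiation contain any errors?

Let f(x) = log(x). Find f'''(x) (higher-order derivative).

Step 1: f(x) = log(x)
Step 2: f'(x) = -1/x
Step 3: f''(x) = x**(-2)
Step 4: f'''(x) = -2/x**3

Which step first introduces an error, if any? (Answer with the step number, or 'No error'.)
Step 2

Step 2 is incorrect due to a sign flip.
The step shows: -1/x
The correct value should be: 1/x

Explanation: The sign of the whole expression was flipped: the term 1/x was incorrectly written as -1/x
The later steps are derived from this incorrect expression, so the error originates in Step 2.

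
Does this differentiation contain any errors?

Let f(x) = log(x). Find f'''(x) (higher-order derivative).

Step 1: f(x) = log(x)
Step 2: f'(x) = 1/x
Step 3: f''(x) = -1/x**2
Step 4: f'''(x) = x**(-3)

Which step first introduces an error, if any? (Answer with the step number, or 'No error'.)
Step 4

Step 4 is incorrect due to a wrong coefficient.
The step shows: x**(-3)
The correct value should be: 2/x**3

Explanation: The coefficient 2 was incorrectly written as 1: the term 2/x**3 was incorrectly written as x**(-3)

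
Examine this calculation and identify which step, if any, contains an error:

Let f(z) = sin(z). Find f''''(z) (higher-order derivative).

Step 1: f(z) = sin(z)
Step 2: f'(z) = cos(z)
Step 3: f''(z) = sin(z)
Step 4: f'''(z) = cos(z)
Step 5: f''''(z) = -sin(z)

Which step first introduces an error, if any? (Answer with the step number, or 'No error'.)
Step 3

Step 3 is incorrect due to a sign flip.
The step shows: sin(z)
The correct value should be: -sin(z)

Explanation: The sign of the whole expression was flipped: the term -sin(z) was incorrectly written as sin(z)
The later steps are derived from this incorrect expression, so the error originates in Step 3.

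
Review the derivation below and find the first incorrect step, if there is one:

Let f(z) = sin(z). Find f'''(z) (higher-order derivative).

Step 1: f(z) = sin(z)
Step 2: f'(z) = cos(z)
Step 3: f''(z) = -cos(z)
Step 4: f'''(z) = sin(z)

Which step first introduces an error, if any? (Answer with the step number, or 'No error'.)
Step 3

Step 3 is incorrect due to a wrong trig function.
The step shows: -cos(z)
The correct value should be: -sin(z)

Explanation: sin(z) was incorrectly written as cos(z): the term -sin(z) was incorrectly written as -cos(z)
The later steps are derived from this incorrect expression, so the error originates in Step 3.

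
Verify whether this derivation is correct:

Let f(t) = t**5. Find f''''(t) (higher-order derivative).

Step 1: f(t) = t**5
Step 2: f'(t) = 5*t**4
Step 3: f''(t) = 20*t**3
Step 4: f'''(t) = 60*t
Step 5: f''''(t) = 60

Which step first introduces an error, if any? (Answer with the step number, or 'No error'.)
Step 4

Step 4 is incorrect due to a wrong exponent.
The step shows: 60*t
The correct value should be: 60*t**2

Explanation: The exponent 2 on t was incorrectly written as 1: the term 60*t**2 was incorrectly written as 60*t
The later steps are derived from this incorrect expression, so the error originates in Step 4.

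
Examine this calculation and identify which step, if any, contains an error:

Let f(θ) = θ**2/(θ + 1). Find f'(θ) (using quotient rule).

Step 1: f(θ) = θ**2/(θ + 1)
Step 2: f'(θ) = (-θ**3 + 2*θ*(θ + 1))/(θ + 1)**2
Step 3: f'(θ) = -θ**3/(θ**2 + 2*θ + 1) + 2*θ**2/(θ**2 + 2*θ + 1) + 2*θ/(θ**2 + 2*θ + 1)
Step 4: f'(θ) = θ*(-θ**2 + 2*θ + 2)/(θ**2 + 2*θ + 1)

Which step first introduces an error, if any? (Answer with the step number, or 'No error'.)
Step 2

Step 2 is incorrect due to a wrong exponent.
The step shows: (-θ**3 + 2*θ*(θ + 1))/(θ + 1)**2
The correct value should be: (-θ**2 + 2*θ*(θ + 1))/(θ + 1)**2

Explanation: The exponent 2 on θ was incorrectly written as 3: the term (-θ**2 + 2*θ*(θ + 1))/(θ + 1)**2 was incorrectly written as (-θ**3 + 2*θ*(θ + 1))/(θ + 1)**2
The later steps are derived from this incorrect expression, so the error originates in Step 2.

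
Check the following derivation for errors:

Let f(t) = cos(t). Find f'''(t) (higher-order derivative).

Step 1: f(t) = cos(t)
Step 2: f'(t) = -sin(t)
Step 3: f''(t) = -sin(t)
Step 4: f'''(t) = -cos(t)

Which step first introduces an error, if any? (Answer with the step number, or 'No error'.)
Step 3

Step 3 is incorrect due to a wrong trig function.
The step shows: -sin(t)
The correct value should be: -cos(t)

Explanation: cos(t) was incorrectly written as sin(t): the term -cos(t) was incorrectly written as -sin(t)
The later steps are derived from this incorrect expression, so the error originates in Step 3.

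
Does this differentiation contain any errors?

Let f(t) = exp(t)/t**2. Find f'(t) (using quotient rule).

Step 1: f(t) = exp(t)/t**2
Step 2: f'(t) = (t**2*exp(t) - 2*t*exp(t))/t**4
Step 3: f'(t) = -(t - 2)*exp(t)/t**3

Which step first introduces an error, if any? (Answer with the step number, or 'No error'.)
Step 3

Step 3 is incorrect due to a sign flip.
The step shows: -(t - 2)*exp(t)/t**3
The correct value should be: (t - 2)*exp(t)/t**3

Explanation: The sign of the whole expression was flipped: the term (t - 2)*exp(t)/t**3 was incorrectly written as -(t - 2)*exp(t)/t**3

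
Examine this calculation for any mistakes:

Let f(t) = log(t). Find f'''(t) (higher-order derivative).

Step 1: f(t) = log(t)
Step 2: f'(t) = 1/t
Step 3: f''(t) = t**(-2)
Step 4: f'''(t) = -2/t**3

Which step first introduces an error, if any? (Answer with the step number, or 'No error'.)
Step 3

Step 3 is incorrect due to a sign flip.
The step shows: t**(-2)
The correct value should be: -1/t**2

Explanation: The sign of the whole expression was flipped: the term -1/t**2 was incorrectly written as t**(-2)
The later steps are derived from this incorrect expression, so the error originates in Step 3.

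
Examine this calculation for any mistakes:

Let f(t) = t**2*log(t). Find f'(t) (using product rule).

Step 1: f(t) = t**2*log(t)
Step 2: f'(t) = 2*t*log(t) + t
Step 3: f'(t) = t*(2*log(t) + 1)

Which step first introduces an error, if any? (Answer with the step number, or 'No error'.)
No error

All steps in this derivation are correct.
The final answer f'(t) = t*(2*log(t) + 1) is valid.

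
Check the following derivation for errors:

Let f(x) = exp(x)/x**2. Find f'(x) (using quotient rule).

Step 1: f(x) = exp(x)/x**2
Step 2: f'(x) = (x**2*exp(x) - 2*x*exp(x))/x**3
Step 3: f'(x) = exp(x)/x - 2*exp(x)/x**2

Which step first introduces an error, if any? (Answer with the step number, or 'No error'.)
Step 2

Step 2 is incorrect due to a wrong exponent.
The step shows: (x**2*exp(x) - 2*x*exp(x))/x**3
The correct value should be: (x**2*exp(x) - 2*x*exp(x))/x**4

Explanation: The exponent -4 on x was incorrectly written as -3: the term (x**2*exp(x) - 2*x*exp(x))/x**4 was incorrectly written as (x**2*exp(x) - 2*x*exp(x))/x**3
The later steps are derived from this incorrect expression, so the error originates in Step 2.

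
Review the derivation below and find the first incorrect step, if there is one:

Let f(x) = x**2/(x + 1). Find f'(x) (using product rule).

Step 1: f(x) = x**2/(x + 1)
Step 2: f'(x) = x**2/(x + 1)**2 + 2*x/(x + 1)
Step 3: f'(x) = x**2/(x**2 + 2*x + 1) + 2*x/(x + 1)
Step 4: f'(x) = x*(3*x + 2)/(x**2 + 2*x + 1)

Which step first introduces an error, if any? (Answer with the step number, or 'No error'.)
Step 2

Step 2 is incorrect due to a sign flip.
The step shows: x**2/(x + 1)**2 + 2*x/(x + 1)
The correct value should be: -x**2/(x + 1)**2 + 2*x/(x + 1)

Explanation: The sign of one term was flipped: the term -x**2/(x + 1)**2 was incorrectly written as x**2/(x + 1)**2
The later steps are derived from this incorrect expression, so the error originates in Step 2.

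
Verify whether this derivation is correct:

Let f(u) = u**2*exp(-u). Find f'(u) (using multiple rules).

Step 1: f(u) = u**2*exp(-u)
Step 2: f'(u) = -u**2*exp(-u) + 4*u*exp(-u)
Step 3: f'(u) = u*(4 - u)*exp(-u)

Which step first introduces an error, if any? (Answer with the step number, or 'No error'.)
Step 2

Step 2 is incorrect due to a wrong coefficient.
The step shows: -u**2*exp(-u) + 4*u*exp(-u)
The correct value should be: -u**2*exp(-u) + 2*u*exp(-u)

Explanation: The coefficient 2 was incorrectly written as 4: the term 2*u*exp(-u) was incorrectly written as 4*u*exp(-u)
The later steps are derived from this incorrect expression, so the error originates in Step 2.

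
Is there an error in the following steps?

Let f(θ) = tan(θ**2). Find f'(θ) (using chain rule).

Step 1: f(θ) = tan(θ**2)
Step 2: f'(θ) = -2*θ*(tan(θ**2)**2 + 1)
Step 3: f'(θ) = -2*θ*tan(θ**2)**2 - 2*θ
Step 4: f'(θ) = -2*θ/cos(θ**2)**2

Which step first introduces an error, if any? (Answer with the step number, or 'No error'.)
Step 2

Step 2 is incorrect due to a sign flip.
The step shows: -2*θ*(tan(θ**2)**2 + 1)
The correct value should be: 2*θ*(tan(θ**2)**2 + 1)

Explanation: The sign of the whole expression was flipped: the term 2*θ*(tan(θ**2)**2 + 1) was incorrectly written as -2*θ*(tan(θ**2)**2 + 1)
The later steps are derived from this incorrect expression, so the error originates in Step 2.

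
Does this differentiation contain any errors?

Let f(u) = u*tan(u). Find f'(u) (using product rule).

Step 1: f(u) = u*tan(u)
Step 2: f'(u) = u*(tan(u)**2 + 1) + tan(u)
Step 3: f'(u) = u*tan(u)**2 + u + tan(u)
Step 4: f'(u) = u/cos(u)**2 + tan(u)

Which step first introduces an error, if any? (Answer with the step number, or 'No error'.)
No error

All steps in this derivation are correct.
The final answer f'(u) = u/cos(u)**2 + tan(u) is valid.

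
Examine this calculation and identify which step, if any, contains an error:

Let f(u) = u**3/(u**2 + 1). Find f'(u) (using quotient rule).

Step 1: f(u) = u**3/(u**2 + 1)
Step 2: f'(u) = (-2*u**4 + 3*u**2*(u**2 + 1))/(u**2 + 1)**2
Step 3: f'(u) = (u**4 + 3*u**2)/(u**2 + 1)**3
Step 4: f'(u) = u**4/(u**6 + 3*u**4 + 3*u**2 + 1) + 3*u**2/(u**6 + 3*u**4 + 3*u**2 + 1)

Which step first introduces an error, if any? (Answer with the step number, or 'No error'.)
Step 3

Step 3 is incorrect due to a wrong exponent.
The step shows: (u**4 + 3*u**2)/(u**2 + 1)**3
The correct value should be: (u**4 + 3*u**2)/(u**2 + 1)**2

Explanation: The exponent -2 on u**2 + 1 was incorrectly written as -3: the term (u**4 + 3*u**2)/(u**2 + 1)**2 was incorrectly written as (u**4 + 3*u**2)/(u**2 + 1)**3
The later steps are derived from this incorrect expression, so the error originates in Step 3.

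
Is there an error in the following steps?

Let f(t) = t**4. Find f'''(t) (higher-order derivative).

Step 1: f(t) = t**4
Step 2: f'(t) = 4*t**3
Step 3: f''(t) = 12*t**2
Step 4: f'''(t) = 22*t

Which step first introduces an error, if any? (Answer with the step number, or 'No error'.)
Step 4

Step 4 is incorrect due to a wrong coefficient.
The step shows: 22*t
The correct value should be: 24*t

Explanation: The coefficient 24 was incorrectly written as 22: the term 24*t was incorrectly written as 22*t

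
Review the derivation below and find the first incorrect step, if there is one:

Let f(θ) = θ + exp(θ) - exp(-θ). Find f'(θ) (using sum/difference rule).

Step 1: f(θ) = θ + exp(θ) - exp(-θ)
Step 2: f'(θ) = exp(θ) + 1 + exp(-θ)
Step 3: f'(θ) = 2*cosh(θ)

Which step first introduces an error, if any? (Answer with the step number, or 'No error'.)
Step 3

Step 3 is incorrect due to a dropped term.
The step shows: 2*cosh(θ)
The correct value should be: 2*cosh(θ) + 1

Explanation: A term was dropped: the term 1 was incorrectly omitted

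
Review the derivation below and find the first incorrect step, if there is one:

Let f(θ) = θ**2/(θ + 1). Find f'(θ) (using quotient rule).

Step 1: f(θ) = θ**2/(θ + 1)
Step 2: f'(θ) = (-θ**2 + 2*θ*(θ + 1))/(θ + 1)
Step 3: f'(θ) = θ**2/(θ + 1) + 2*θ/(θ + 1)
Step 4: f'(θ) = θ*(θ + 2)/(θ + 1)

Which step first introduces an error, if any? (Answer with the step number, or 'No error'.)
Step 2

Step 2 is incorrect due to a wrong exponent.
The step shows: (-θ**2 + 2*θ*(θ + 1))/(θ + 1)
The correct value should be: (-θ**2 + 2*θ*(θ + 1))/(θ + 1)**2

Explanation: The exponent -2 on θ + 1 was incorrectly written as -1: the term (-θ**2 + 2*θ*(θ + 1))/(θ + 1)**2 was incorrectly written as (-θ**2 + 2*θ*(θ + 1))/(θ + 1)
The later steps are derived from this incorrect expression, so the error originates in Step 2.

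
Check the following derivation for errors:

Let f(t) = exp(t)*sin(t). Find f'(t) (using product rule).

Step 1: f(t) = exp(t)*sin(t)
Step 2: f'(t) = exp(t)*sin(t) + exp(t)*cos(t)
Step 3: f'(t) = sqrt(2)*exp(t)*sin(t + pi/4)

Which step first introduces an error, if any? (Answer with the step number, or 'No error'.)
No error

All steps in this derivation are correct.
The final answer f'(t) = sqrt(2)*exp(t)*sin(t + pi/4) is valid.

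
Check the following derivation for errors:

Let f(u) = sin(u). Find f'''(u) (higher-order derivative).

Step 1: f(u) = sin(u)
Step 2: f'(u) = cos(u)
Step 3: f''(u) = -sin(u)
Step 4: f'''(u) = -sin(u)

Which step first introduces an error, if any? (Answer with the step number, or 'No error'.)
Step 4

Step 4 is incorrect due to a wrong trig function.
The step shows: -sin(u)
The correct value should be: -cos(u)

Explanation: cos(u) was incorrectly written as sin(u): the term -cos(u) was incorrectly written as -sin(u)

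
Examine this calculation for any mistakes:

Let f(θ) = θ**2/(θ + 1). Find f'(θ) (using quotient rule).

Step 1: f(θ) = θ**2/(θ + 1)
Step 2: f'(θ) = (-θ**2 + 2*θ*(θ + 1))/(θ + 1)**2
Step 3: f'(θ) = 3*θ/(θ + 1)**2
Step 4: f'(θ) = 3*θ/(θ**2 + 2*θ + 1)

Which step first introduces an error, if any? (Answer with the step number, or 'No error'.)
Step 3

Step 3 is incorrect due to a wrong exponent.
The step shows: 3*θ/(θ + 1)**2
The correct value should be: (θ**2 + 2*θ)/(θ + 1)**2

Explanation: The exponent 2 on θ was incorrectly written as 1: the term (θ**2 + 2*θ)/(θ + 1)**2 was incorrectly written as 3*θ/(θ + 1)**2
The later steps are derived from this incorrect expression, so the error originates in Step 3.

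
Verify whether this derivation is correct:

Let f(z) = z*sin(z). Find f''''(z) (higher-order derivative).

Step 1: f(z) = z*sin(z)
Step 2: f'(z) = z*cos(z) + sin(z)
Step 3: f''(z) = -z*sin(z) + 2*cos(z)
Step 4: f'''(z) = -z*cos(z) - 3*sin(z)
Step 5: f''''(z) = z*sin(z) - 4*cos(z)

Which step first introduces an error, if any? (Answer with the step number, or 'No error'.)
No error

All steps in this derivation are correct.
The final answer f''''(z) = z*sin(z) - 4*cos(z) is valid.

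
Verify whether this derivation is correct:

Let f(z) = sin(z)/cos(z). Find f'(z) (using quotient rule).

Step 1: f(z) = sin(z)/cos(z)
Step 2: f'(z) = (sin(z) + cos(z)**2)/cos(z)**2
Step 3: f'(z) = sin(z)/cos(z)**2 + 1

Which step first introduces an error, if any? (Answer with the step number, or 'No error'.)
Step 2

Step 2 is incorrect due to a wrong exponent.
The step shows: (sin(z) + cos(z)**2)/cos(z)**2
The correct value should be: (sin(z)**2 + cos(z)**2)/cos(z)**2

Explanation: The exponent 2 on sin(z) was incorrectly written as 1: the term (sin(z)**2 + cos(z)**2)/cos(z)**2 was incorrectly written as (sin(z) + cos(z)**2)/cos(z)**2
The later steps are derived from this incorrect expression, so the error originates in Step 2.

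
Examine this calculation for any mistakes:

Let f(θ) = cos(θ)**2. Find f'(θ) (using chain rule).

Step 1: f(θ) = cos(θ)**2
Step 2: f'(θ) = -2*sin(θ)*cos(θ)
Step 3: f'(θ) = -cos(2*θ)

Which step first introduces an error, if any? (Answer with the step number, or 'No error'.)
Step 3

Step 3 is incorrect due to a wrong trig function.
The step shows: -cos(2*θ)
The correct value should be: -sin(2*θ)

Explanation: sin(2*θ) was incorrectly written as cos(2*θ): the term -sin(2*θ) was incorrectly written as -cos(2*θ)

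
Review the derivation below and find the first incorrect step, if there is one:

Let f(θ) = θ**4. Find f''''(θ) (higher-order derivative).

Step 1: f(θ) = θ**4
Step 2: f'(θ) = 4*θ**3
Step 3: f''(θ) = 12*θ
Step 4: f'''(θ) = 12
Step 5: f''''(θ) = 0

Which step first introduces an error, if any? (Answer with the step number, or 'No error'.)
Step 3

Step 3 is incorrect due to a wrong exponent.
The step shows: 12*θ
The correct value should be: 12*θ**2

Explanation: The exponent 2 on θ was incorrectly written as 1: the term 12*θ**2 was incorrectly written as 12*θ
The later steps are derived from this incorrect expression, so the error originates in Step 3.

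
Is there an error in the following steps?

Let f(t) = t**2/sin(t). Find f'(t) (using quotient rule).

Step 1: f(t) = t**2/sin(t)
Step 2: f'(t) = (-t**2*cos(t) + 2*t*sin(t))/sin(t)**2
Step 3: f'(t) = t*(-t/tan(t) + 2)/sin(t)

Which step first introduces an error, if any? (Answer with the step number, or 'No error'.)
No error

All steps in this derivation are correct.
The final answer f'(t) = t*(-t/tan(t) + 2)/sin(t) is valid.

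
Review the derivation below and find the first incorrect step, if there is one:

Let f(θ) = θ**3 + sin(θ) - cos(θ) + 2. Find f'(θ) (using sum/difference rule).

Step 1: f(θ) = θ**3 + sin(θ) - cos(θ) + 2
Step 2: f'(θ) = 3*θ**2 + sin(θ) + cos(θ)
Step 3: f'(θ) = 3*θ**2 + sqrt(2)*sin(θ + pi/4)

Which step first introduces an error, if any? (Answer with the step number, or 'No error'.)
No error

All steps in this derivation are correct.
The final answer f'(θ) = 3*θ**2 + sqrt(2)*sin(θ + pi/4) is valid.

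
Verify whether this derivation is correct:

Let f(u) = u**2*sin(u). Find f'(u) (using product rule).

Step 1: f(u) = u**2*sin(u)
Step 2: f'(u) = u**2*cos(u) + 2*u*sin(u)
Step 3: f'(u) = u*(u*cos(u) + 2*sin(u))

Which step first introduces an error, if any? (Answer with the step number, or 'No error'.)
No error

All steps in this derivation are correct.
The final answer f'(u) = u*(u*cos(u) + 2*sin(u)) is valid.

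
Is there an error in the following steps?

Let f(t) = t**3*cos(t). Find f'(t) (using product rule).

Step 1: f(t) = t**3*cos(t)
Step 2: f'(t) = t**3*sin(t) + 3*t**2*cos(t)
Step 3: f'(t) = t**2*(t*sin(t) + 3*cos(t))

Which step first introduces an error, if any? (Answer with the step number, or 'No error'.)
Step 2

Step 2 is incorrect due to a sign flip.
The step shows: t**3*sin(t) + 3*t**2*cos(t)
The correct value should be: -t**3*sin(t) + 3*t**2*cos(t)

Explanation: The sign of one term was flipped: the term -t**3*sin(t) was incorrectly written as t**3*sin(t)
The later steps are derived from this incorrect expression, so the error originates in Step 2.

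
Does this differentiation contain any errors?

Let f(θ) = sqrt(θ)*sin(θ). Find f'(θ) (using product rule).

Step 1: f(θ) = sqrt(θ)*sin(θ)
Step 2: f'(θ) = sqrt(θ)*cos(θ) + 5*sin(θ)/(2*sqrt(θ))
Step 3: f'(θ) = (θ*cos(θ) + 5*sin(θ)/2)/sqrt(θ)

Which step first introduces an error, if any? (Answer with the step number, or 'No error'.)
Step 2

Step 2 is incorrect due to a wrong coefficient.
The step shows: sqrt(θ)*cos(θ) + 5*sin(θ)/(2*sqrt(θ))
The correct value should be: sqrt(θ)*cos(θ) + sin(θ)/(2*sqrt(θ))

Explanation: The coefficient 1/2 was incorrectly written as 5/2: the term sin(θ)/(2*sqrt(θ)) was incorrectly written as 5*sin(θ)/(2*sqrt(θ))
The later steps are derived from this incorrect expression, so the error originates in Step 2.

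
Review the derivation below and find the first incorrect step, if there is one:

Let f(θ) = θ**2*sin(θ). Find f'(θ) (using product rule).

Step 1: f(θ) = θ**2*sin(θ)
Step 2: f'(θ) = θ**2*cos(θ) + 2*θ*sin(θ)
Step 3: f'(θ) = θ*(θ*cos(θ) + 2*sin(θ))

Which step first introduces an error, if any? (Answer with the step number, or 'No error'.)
No error

All steps in this derivation are correct.
The final answer f'(θ) = θ*(θ*cos(θ) + 2*sin(θ)) is valid.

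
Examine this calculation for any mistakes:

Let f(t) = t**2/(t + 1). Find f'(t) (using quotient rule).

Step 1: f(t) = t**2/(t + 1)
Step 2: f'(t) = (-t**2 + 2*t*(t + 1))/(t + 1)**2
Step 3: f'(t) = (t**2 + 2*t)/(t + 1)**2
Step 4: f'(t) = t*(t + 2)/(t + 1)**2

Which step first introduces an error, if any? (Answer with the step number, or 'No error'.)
No error

All steps in this derivation are correct.
The final answer f'(t) = t*(t + 2)/(t + 1)**2 is valid.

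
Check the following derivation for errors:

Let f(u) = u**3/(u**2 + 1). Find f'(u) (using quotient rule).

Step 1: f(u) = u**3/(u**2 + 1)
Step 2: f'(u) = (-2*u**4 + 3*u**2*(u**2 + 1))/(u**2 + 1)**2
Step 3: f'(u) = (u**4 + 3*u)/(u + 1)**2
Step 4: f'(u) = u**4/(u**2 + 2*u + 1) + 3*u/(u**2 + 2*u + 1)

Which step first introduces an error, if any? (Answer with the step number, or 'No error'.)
Step 3

Step 3 is incorrect due to a wrong exponent.
The step shows: (u**4 + 3*u)/(u + 1)**2
The correct value should be: (u**4 + 3*u**2)/(u**2 + 1)**2

Explanation: The exponent 2 on u was incorrectly written as 1: the term (u**4 + 3*u**2)/(u**2 + 1)**2 was incorrectly written as (u**4 + 3*u)/(u + 1)**2
The later steps are derived from this incorrect expression, so the error originates in Step 3.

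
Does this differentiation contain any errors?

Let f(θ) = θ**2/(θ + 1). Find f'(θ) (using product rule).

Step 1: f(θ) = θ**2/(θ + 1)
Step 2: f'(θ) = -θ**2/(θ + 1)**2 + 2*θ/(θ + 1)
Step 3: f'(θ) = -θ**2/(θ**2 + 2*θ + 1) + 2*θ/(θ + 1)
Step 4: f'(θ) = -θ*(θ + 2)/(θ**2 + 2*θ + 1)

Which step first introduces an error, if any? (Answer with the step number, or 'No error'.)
Step 4

Step 4 is incorrect due to a sign flip.
The step shows: -θ*(θ + 2)/(θ**2 + 2*θ + 1)
The correct value should be: θ*(θ + 2)/(θ**2 + 2*θ + 1)

Explanation: The sign of the whole expression was flipped: the term θ*(θ + 2)/(θ**2 + 2*θ + 1) was incorrectly written as -θ*(θ + 2)/(θ**2 + 2*θ + 1)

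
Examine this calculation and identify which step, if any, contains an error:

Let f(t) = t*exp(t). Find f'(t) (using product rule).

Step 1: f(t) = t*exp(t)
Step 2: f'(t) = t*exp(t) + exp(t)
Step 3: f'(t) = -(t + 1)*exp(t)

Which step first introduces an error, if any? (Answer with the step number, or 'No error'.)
Step 3

Step 3 is incorrect due to a sign flip.
The step shows: -(t + 1)*exp(t)
The correct value should be: (t + 1)*exp(t)

Explanation: The sign of the whole expression was flipped: the term (t + 1)*exp(t) was incorrectly written as -(t + 1)*exp(t)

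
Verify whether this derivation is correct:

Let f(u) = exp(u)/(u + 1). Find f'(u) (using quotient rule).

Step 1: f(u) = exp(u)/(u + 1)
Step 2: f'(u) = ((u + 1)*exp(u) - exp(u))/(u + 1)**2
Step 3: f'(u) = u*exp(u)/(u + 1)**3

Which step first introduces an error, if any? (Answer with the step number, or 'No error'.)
Step 3

Step 3 is incorrect due to a wrong exponent.
The step shows: u*exp(u)/(u + 1)**3
The correct value should be: u*exp(u)/(u + 1)**2

Explanation: The exponent -2 on u + 1 was incorrectly written as -3: the term u*exp(u)/(u + 1)**2 was incorrectly written as u*exp(u)/(u + 1)**3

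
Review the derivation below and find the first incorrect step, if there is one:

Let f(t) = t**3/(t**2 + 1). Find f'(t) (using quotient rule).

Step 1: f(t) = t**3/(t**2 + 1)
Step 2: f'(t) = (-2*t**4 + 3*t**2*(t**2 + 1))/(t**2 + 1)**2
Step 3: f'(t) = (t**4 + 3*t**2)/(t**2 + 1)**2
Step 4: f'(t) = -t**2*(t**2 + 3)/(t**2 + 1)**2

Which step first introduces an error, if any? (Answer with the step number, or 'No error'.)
Step 4

Step 4 is incorrect due to a sign flip.
The step shows: -t**2*(t**2 + 3)/(t**2 + 1)**2
The correct value should be: t**2*(t**2 + 3)/(t**2 + 1)**2

Explanation: The sign of the whole expression was flipped: the term t**2*(t**2 + 3)/(t**2 + 1)**2 was incorrectly written as -t**2*(t**2 + 3)/(t**2 + 1)**2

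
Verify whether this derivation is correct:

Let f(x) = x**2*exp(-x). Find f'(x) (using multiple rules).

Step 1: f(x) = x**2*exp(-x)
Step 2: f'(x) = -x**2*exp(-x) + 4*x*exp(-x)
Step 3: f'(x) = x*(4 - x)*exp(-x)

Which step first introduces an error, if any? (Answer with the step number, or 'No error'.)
Step 2

Step 2 is incorrect due to a wrong coefficient.
The step shows: -x**2*exp(-x) + 4*x*exp(-x)
The correct value should be: -x**2*exp(-x) + 2*x*exp(-x)

Explanation: The coefficient 2 was incorrectly written as 4: the term 2*x*exp(-x) was incorrectly written as 4*x*exp(-x)
The later steps are derived from this incorrect expression, so the error originates in Step 2.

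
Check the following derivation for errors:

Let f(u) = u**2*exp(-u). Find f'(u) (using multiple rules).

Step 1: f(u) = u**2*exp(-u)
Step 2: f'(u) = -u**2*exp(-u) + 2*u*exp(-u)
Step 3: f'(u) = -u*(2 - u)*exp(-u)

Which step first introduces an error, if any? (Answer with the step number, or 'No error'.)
Step 3

Step 3 is incorrect due to a sign flip.
The step shows: -u*(2 - u)*exp(-u)
The correct value should be: u*(2 - u)*exp(-u)

Explanation: The sign of the whole expression was flipped: the term u*(2 - u)*exp(-u) was incorrectly written as -u*(2 - u)*exp(-u)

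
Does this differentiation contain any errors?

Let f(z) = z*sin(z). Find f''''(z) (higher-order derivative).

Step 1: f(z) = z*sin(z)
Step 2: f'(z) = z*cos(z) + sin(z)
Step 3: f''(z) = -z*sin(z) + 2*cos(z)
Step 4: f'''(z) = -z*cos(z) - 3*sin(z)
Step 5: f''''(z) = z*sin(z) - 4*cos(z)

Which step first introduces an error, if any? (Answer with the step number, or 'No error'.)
No error

All steps in this derivation are correct.
The final answer f''''(z) = z*sin(z) - 4*cos(z) is valid.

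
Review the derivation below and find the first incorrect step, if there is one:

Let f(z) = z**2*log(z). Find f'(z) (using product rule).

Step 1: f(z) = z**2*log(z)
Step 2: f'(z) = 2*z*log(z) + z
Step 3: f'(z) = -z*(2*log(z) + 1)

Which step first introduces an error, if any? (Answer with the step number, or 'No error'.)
Step 3

Step 3 is incorrect due to a sign flip.
The step shows: -z*(2*log(z) + 1)
The correct value should be: z*(2*log(z) + 1)

Explanation: The sign of the whole expression was flipped: the term z*(2*log(z) + 1) was incorrectly written as -z*(2*log(z) + 1)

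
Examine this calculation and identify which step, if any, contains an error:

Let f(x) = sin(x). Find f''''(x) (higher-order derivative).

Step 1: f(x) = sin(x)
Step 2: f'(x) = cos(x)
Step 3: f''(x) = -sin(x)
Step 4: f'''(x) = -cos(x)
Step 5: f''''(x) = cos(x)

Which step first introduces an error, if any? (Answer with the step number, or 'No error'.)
Step 5

Step 5 is incorrect due to a wrong trig function.
The step shows: cos(x)
The correct value should be: sin(x)

Explanation: sin(x) was incorrectly written as cos(x): the term sin(x) was incorrectly written as cos(x)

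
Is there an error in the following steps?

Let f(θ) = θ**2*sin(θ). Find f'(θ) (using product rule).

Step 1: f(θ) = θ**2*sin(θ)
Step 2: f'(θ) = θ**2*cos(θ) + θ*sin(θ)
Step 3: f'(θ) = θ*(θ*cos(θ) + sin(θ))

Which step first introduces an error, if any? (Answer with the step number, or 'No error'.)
Step 2

Step 2 is incorrect due to a wrong coefficient.
The step shows: θ**2*cos(θ) + θ*sin(θ)
The correct value should be: θ**2*cos(θ) + 2*θ*sin(θ)

Explanation: The coefficient 2 was incorrectly written as 1: the term 2*θ*sin(θ) was incorrectly written as θ*sin(θ)
The later steps are derived from this incorrect expression, so the error originates in Step 2.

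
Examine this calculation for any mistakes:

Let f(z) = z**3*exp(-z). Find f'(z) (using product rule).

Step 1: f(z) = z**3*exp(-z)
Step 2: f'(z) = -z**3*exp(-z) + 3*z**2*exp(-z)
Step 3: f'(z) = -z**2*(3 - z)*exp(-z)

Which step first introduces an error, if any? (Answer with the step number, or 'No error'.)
Step 3

Step 3 is incorrect due to a sign flip.
The step shows: -z**2*(3 - z)*exp(-z)
The correct value should be: z**2*(3 - z)*exp(-z)

Explanation: The sign of the whole expression was flipped: the term z**2*(3 - z)*exp(-z) was incorrectly written as -z**2*(3 - z)*exp(-z)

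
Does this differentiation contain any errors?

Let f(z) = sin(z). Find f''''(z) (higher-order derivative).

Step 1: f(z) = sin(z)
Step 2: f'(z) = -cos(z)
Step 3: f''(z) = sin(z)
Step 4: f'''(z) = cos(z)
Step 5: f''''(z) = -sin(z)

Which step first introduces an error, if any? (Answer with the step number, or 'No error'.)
Step 2

Step 2 is incorrect due to a sign flip.
The step shows: -cos(z)
The correct value should be: cos(z)

Explanation: The sign of the whole expression was flipped: the term cos(z) was incorrectly written as -cos(z)
The later steps are derived from this incorrect expression, so the error originates in Step 2.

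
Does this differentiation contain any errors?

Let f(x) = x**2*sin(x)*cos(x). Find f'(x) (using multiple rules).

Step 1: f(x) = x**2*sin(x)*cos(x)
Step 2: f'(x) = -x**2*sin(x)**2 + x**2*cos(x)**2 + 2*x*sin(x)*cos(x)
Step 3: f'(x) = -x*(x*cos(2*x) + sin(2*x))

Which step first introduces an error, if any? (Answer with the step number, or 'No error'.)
Step 3

Step 3 is incorrect due to a sign flip.
The step shows: -x*(x*cos(2*x) + sin(2*x))
The correct value should be: x*(x*cos(2*x) + sin(2*x))

Explanation: The sign of the whole expression was flipped: the term x*(x*cos(2*x) + sin(2*x)) was incorrectly written as -x*(x*cos(2*x) + sin(2*x))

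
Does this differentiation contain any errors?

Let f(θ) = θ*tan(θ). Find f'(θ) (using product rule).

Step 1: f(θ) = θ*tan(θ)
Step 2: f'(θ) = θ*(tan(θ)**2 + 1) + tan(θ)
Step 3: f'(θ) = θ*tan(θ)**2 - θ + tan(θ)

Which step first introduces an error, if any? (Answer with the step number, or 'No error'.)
Step 3

Step 3 is incorrect due to a sign flip.
The step shows: θ*tan(θ)**2 - θ + tan(θ)
The correct value should be: θ*tan(θ)**2 + θ + tan(θ)

Explanation: The sign of one term was flipped: the term θ was incorrectly written as -θ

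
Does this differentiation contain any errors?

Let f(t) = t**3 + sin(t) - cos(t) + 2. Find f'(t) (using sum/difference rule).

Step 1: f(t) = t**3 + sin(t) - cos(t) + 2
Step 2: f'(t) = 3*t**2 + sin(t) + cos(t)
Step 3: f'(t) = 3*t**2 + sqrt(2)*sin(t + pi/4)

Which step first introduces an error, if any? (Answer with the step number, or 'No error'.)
No error

All steps in this derivation are correct.
The final answer f'(t) = 3*t**2 + sqrt(2)*sin(t + pi/4) is valid.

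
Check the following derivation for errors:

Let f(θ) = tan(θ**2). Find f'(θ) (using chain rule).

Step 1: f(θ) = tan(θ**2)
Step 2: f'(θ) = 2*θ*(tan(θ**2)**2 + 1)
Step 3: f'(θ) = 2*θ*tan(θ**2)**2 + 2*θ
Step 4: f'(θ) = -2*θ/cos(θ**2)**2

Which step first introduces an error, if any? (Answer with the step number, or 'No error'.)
Step 4

Step 4 is incorrect due to a sign flip.
The step shows: -2*θ/cos(θ**2)**2
The correct value should be: 2*θ/cos(θ**2)**2

Explanation: The sign of the whole expression was flipped: the term 2*θ/cos(θ**2)**2 was incorrectly written as -2*θ/cos(θ**2)**2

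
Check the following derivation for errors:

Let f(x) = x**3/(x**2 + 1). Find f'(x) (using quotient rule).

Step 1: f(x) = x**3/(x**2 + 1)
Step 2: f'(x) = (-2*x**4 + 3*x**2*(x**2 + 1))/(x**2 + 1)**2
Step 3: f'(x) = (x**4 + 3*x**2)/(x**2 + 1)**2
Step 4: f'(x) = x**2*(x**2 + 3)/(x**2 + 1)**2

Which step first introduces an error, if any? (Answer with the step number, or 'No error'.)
No error

All steps in this derivation are correct.
The final answer f'(x) = x**2*(x**2 + 3)/(x**2 + 1)**2 is valid.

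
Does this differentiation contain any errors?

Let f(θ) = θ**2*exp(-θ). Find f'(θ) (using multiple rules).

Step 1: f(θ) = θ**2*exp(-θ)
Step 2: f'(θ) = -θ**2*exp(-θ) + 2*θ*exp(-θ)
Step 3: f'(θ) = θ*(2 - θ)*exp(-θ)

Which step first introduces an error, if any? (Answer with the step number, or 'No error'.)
No error

All steps in this derivation are correct.
The final answer f'(θ) = θ*(2 - θ)*exp(-θ) is valid.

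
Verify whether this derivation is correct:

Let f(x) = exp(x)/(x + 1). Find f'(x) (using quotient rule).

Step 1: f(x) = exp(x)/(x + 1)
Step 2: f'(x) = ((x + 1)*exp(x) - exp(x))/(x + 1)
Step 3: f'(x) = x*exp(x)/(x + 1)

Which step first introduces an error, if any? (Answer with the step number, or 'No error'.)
Step 2

Step 2 is incorrect due to a wrong exponent.
The step shows: ((x + 1)*exp(x) - exp(x))/(x + 1)
The correct value should be: ((x + 1)*exp(x) - exp(x))/(x + 1)**2

Explanation: The exponent -2 on x + 1 was incorrectly written as -1: the term ((x + 1)*exp(x) - exp(x))/(x + 1)**2 was incorrectly written as ((x + 1)*exp(x) - exp(x))/(x + 1)
The later steps are derived from this incorrect expression, so the error originates in Step 2.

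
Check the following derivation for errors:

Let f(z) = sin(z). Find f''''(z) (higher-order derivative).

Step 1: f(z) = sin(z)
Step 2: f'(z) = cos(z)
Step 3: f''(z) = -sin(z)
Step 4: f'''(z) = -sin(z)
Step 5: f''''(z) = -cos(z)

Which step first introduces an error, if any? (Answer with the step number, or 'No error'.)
Step 4

Step 4 is incorrect due to a wrong trig function.
The step shows: -sin(z)
The correct value should be: -cos(z)

Explanation: cos(z) was incorrectly written as sin(z): the term -cos(z) was incorrectly written as -sin(z)
The later steps are derived from this incorrect expression, so the error originates in Step 4.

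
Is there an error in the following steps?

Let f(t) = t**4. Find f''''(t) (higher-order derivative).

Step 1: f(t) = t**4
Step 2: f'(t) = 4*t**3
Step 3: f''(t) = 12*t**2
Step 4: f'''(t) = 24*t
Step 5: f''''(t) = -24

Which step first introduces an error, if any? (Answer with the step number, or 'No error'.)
Step 5

Step 5 is incorrect due to a sign flip.
The step shows: -24
The correct value should be: 24

Explanation: The sign of the whole expression was flipped: the term 24 was incorrectly written as -24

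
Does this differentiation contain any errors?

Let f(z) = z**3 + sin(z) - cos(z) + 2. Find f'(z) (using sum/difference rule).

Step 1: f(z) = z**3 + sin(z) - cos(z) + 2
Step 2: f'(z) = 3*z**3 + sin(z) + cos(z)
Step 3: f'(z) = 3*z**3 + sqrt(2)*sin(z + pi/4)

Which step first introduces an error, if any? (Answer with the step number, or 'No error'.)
Step 2

Step 2 is incorrect due to a wrong exponent.
The step shows: 3*z**3 + sin(z) + cos(z)
The correct value should be: 3*z**2 + sin(z) + cos(z)

Explanation: The exponent 2 on z was incorrectly written as 3: the term 3*z**2 was incorrectly written as 3*z**3
The later steps are derived from this incorrect expression, so the error originates in Step 2.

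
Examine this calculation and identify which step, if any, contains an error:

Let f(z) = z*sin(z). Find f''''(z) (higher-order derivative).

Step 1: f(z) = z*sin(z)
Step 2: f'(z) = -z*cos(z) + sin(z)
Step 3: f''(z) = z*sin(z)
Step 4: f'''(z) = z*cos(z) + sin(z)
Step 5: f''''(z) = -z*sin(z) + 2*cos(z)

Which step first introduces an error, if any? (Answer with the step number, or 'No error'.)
Step 2

Step 2 is incorrect due to a sign flip.
The step shows: -z*cos(z) + sin(z)
The correct value should be: z*cos(z) + sin(z)

Explanation: The sign of one term was flipped: the term z*cos(z) was incorrectly written as -z*cos(z)
The later steps are derived from this incorrect expression, so the error originates in Step 2.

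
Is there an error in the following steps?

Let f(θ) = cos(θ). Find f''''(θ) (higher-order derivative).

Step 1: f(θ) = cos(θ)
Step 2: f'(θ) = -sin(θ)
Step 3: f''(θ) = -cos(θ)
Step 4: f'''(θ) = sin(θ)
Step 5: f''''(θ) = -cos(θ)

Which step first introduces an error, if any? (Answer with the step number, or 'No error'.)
Step 5

Step 5 is incorrect due to a sign flip.
The step shows: -cos(θ)
The correct value should be: cos(θ)

Explanation: The sign of the whole expression was flipped: the term cos(θ) was incorrectly written as -cos(θ)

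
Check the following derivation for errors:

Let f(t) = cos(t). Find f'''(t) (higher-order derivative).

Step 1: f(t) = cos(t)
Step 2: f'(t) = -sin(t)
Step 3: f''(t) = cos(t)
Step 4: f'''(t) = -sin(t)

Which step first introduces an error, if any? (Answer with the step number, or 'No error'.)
Step 3

Step 3 is incorrect due to a sign flip.
The step shows: cos(t)
The correct value should be: -cos(t)

Explanation: The sign of the whole expression was flipped: the term -cos(t) was incorrectly written as cos(t)
The later steps are derived from this incorrect expression, so the error originates in Step 3.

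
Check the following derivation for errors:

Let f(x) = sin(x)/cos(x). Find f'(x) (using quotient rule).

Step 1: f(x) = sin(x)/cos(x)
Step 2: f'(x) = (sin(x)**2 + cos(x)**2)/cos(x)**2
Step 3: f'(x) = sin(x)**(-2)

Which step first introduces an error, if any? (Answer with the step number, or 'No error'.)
Step 3

Step 3 is incorrect due to a wrong trig function.
The step shows: sin(x)**(-2)
The correct value should be: cos(x)**(-2)

Explanation: cos(x) was incorrectly written as sin(x): the term cos(x)**(-2) was incorrectly written as sin(x)**(-2)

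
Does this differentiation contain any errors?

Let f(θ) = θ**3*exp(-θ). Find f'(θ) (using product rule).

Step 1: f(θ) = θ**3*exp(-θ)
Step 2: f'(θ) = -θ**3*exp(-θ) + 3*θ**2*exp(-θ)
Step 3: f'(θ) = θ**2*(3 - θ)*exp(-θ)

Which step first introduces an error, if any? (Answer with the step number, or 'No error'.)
No error

All steps in this derivation are correct.
The final answer f'(θ) = θ**2*(3 - θ)*exp(-θ) is valid.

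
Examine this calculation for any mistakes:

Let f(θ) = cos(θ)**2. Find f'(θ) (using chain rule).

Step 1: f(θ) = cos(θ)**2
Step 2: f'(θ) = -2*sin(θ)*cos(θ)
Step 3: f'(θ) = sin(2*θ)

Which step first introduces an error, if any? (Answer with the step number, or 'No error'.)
Step 3

Step 3 is incorrect due to a sign flip.
The step shows: sin(2*θ)
The correct value should be: -sin(2*θ)

Explanation: The sign of the whole expression was flipped: the term -sin(2*θ) was incorrectly written as sin(2*θ)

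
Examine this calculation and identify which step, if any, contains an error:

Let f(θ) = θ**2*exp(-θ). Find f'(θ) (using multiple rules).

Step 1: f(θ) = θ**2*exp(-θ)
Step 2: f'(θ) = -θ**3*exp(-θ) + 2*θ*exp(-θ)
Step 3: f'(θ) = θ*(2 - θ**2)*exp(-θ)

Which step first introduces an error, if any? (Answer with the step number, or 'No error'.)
Step 2

Step 2 is incorrect due to a wrong exponent.
The step shows: -θ**3*exp(-θ) + 2*θ*exp(-θ)
The correct value should be: -θ**2*exp(-θ) + 2*θ*exp(-θ)

Explanation: The exponent 2 on θ was incorrectly written as 3: the term -θ**2*exp(-θ) was incorrectly written as -θ**3*exp(-θ)
The later steps are derived from this incorrect expression, so the error originates in Step 2.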